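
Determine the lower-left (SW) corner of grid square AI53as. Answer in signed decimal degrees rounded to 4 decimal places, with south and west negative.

-6.2500, -170.0000

Field A=0, I=8: +0·20° lon, +8·10° lat → SW at lon -180°, lat -10°.
Square 5, 3: +5·2° lon, +3·1° lat → SW at lon -170°, lat -7°.
Subsquare a=0, s=18: +0·0.0833333° lon, +18·0.0416667° lat → SW at lon -170°, lat -6.25°.
latitude -6.2500, longitude -170.0000.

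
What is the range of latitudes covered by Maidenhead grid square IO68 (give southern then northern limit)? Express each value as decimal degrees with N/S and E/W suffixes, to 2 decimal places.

58.00° N, 59.00° N

Field I=8, O=14: +8·20° lon, +14·10° lat → SW at lon -20°, lat 50°.
Square 6, 8: +6·2° lon, +8·1° lat → SW at lon -8°, lat 58°.
Cell spans 2° lon × 1° lat.
south 58.00° N, north 59.00° N.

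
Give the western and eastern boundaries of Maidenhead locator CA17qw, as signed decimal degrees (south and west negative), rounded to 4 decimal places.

-136.6667, -136.5833

Field C=2, A=0: +2·20° lon, +0·10° lat → SW at lon -140°, lat -90°.
Square 1, 7: +1·2° lon, +7·1° lat → SW at lon -138°, lat -83°.
Subsquare q=16, w=22: +16·0.0833333° lon, +22·0.0416667° lat → SW at lon -136.667°, lat -82.0833°.
Cell spans 0.0833333° lon × 0.0416667° lat.
west -136.6667, east -136.5833.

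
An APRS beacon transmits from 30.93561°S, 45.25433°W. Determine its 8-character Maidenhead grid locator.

Offset from 180°W / 90°S: lon 134.74567°, lat 59.06439°.
Field: 134.74567/20 → 6 → G, 59.06439/10 → 5 → F; chars GF.
Square: 14.74567/2 → 7, 9.06439/1 → 9; chars 79.
Subsquare: 0.74567/0.0833333 → 8 → i, 0.06439/0.0416667 → 1 → b; chars ib.
Extended square: 0.07900/0.00833333 → 9, 0.02272/0.00416667 → 5; chars 95.

GF79ib95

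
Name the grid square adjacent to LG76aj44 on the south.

LG76aj43

Latitude extended square 4; −1 → 3.
The longitude characters are unchanged.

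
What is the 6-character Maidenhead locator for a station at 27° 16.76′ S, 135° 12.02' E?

PG72or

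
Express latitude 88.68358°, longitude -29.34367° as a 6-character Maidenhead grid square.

HR58hq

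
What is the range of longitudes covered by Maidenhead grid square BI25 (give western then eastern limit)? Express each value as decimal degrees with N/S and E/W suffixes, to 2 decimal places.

156.00° W, 154.00° W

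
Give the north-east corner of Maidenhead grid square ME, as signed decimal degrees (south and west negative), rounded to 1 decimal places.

Field M=12, E=4: +12·20° lon, +4·10° lat → SW at lon 60°, lat -50°.
Cell spans 20° lon × 10° lat. NE corner is SW corner plus one full cell.
latitude -40.0, longitude 80.0.

-40.0, 80.0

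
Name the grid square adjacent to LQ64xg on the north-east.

Longitude subsquare x = 23; +1 → 24, wraps to 0 = a, carry into square.
Longitude square 6; +1 → 7.
Latitude subsquare g = 6; +1 → 7 = h.

LQ74ah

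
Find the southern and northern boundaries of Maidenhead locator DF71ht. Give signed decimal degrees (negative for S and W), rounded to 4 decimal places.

-38.2083, -38.1667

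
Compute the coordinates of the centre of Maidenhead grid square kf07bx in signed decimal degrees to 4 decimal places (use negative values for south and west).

-32.0208, 20.1250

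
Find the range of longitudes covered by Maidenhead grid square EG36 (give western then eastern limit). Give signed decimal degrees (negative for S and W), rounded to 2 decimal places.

Field E=4, G=6: +4·20° lon, +6·10° lat → SW at lon -100°, lat -30°.
Square 3, 6: +3·2° lon, +6·1° lat → SW at lon -94°, lat -24°.
Cell spans 2° lon × 1° lat.
west -94.00, east -92.00.

-94.00, -92.00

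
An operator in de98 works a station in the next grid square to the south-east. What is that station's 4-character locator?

Longitude square 9; +1 → 10, wraps to 0, carry into field.
Longitude field D = 3; +1 → 4 = E.
Latitude square 8; −1 → 7.

EE07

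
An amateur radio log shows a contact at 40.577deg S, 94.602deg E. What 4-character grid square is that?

Offset from 180°W / 90°S: lon 274.60°, lat 49.42°.
Field (20°×10°, letters A–R): lon ⌊274.60/20⌋ = 13 → N; lat ⌊49.42/10⌋ = 4 → E.
Square (2°×1°, digits 0–9): lon ⌊14.60/2⌋ = 7; lat ⌊9.42/1⌋ = 9.

NE79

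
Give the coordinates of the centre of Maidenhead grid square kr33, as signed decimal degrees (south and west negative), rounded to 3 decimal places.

83.500, 27.000

Field K=10, R=17: +10·20° lon, +17·10° lat → SW at lon 20°, lat 80°.
Square 3, 3: +3·2° lon, +3·1° lat → SW at lon 26°, lat 83°.
Cell spans 2° lon × 1° lat. Centre is SW corner plus half of each.
latitude 83.500, longitude 27.000.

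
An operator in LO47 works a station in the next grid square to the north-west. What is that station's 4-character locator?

Longitude square 4; −1 → 3.
Latitude square 7; +1 → 8.

LO38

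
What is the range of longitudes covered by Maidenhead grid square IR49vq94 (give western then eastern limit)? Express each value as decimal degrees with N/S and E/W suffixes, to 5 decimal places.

10.17500° W, 10.16667° W

Field I=8, R=17: +8·20° lon, +17·10° lat → SW at lon -20°, lat 80°.
Square 4, 9: +4·2° lon, +9·1° lat → SW at lon -12°, lat 89°.
Subsquare v=21, q=16: +21·0.0833333° lon, +16·0.0416667° lat → SW at lon -10.25°, lat 89.6667°.
Extended square 9, 4: +9·0.00833333° lon, +4·0.00416667° lat → SW at lon -10.175°, lat 89.6833°.
Cell spans 0.00833333° lon × 0.00416667° lat.
west 10.17500° W, east 10.16667° W.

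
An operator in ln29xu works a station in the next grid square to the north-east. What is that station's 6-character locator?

LN39av

Longitude subsquare x = 23; +1 → 24, wraps to 0 = a, carry into square.
Longitude square 2; +1 → 3.
Latitude subsquare u = 20; +1 → 21 = v.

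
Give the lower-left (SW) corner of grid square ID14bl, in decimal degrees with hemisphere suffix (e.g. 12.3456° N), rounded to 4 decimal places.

55.5417° S, 17.9167° W

Field I=8, D=3: +8·20° lon, +3·10° lat → SW at lon -20°, lat -60°.
Square 1, 4: +1·2° lon, +4·1° lat → SW at lon -18°, lat -56°.
Subsquare b=1, l=11: +1·0.0833333° lon, +11·0.0416667° lat → SW at lon -17.9167°, lat -55.5417°.
latitude 55.5417° S, longitude 17.9167° W.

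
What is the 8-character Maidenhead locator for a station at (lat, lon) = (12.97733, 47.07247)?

LK32mx84

Add 180° to longitude and 90° to latitude: 227.07247, 102.97733.
Field: lon ⌊227.07247/20⌋ = 11 → L; lat ⌊102.97733/10⌋ = 10 → K.
Square: lon ⌊7.07247/2⌋ = 3; lat ⌊2.97733/1⌋ = 2.
Subsquare: lon ⌊1.07247/0.0833333⌋ = 12 → m; lat ⌊0.97733/0.0416667⌋ = 23 → x.
Extended square: lon ⌊0.07247/0.00833333⌋ = 8; lat ⌊0.01900/0.00416667⌋ = 4.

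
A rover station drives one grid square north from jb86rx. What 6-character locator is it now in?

Latitude subsquare x = 23; +1 → 24, wraps to 0 = a, carry into square.
Latitude square 6; +1 → 7.
The longitude characters are unchanged.

JB87ra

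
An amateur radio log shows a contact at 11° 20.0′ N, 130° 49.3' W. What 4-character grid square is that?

Offset from 180°W / 90°S: lon 49.18°, lat 101.33°.
Field: 49.18/20 → 2 → C, 101.33/10 → 10 → K; chars CK.
Square: 9.18/2 → 4, 1.33/1 → 1; chars 41.

CK41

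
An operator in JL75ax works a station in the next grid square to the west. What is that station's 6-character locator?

JL65xx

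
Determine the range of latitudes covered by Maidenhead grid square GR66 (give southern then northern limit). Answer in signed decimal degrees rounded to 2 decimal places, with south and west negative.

86.00, 87.00

Field G=6, R=17: +6·20° lon, +17·10° lat → SW at lon -60°, lat 80°.
Square 6, 6: +6·2° lon, +6·1° lat → SW at lon -48°, lat 86°.
Cell spans 2° lon × 1° lat.
south 86.00, north 87.00.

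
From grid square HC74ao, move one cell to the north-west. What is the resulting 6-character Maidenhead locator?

Longitude subsquare a = 0; −1 → -1, wraps to 23 = x, carry into square.
Longitude square 7; −1 → 6.
Latitude subsquare o = 14; +1 → 15 = p.

HC64xp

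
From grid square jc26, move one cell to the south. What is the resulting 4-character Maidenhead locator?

JC25

Latitude square 6; −1 → 5.
The longitude characters are unchanged.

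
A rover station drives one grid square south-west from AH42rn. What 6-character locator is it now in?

Longitude subsquare r = 17; −1 → 16 = q.
Latitude subsquare n = 13; −1 → 12 = m.

AH42qm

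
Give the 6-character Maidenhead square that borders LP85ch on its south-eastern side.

LP85dg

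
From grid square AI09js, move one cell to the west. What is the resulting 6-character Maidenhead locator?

AI09is

Longitude subsquare j = 9; −1 → 8 = i.
The latitude characters are unchanged.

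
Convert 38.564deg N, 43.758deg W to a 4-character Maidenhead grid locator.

GM88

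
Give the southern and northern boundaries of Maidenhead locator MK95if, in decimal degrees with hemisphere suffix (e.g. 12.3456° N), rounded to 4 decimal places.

15.2083° N, 15.2500° N

Field M=12, K=10: +12·20° lon, +10·10° lat → SW at lon 60°, lat 10°.
Square 9, 5: +9·2° lon, +5·1° lat → SW at lon 78°, lat 15°.
Subsquare i=8, f=5: +8·0.0833333° lon, +5·0.0416667° lat → SW at lon 78.6667°, lat 15.2083°.
Cell spans 0.0833333° lon × 0.0416667° lat.
south 15.2083° N, north 15.2500° N.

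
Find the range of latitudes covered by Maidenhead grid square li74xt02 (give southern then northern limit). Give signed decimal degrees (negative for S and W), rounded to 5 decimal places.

-5.20000, -5.19583

Field L=11, I=8: +11·20° lon, +8·10° lat → SW at lon 40°, lat -10°.
Square 7, 4: +7·2° lon, +4·1° lat → SW at lon 54°, lat -6°.
Subsquare x=23, t=19: +23·0.0833333° lon, +19·0.0416667° lat → SW at lon 55.9167°, lat -5.20833°.
Extended square 0, 2: +0·0.00833333° lon, +2·0.00416667° lat → SW at lon 55.9167°, lat -5.2°.
Cell spans 0.00833333° lon × 0.00416667° lat.
south -5.20000, north -5.19583.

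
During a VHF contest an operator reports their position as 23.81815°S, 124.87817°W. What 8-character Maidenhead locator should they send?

Add 180° to longitude and 90° to latitude: 55.12183, 66.18185.
Field: 55.12183/20 → 2 → C, 66.18185/10 → 6 → G; chars CG.
Square: 15.12183/2 → 7, 6.18185/1 → 6; chars 76.
Subsquare: 1.12183/0.0833333 → 13 → n, 0.18185/0.0416667 → 4 → e; chars ne.
Extended square: 0.03850/0.00833333 → 4, 0.01518/0.00416667 → 3; chars 43.

CG76ne43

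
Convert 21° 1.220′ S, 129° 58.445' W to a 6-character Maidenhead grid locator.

CG58ax

Shift to the Maidenhead origin (180°W, 90°S): lon 50.0259, lat 68.9797.
Field: 50.0259/20 → 2 → C, 68.9797/10 → 6 → G; chars CG.
Square: 10.0259/2 → 5, 8.9797/1 → 8; chars 58.
Subsquare: 0.0259/0.0833333 → 0 → a, 0.9797/0.0416667 → 23 → x; chars ax.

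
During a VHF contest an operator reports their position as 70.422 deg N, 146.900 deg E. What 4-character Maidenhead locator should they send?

QQ30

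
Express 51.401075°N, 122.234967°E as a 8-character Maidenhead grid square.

Shift to the Maidenhead origin (180°W, 90°S): lon 302.23497, lat 141.40107.
Field: lon ⌊302.23497/20⌋ = 15 → P; lat ⌊141.40107/10⌋ = 14 → O.
Square: lon ⌊2.23497/2⌋ = 1; lat ⌊1.40107/1⌋ = 1.
Subsquare: lon ⌊0.23497/0.0833333⌋ = 2 → c; lat ⌊0.40107/0.0416667⌋ = 9 → j.
Extended square: lon ⌊0.06830/0.00833333⌋ = 8; lat ⌊0.02607/0.00416667⌋ = 6.

PO11cj86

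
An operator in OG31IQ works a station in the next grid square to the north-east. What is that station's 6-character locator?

Longitude subsquare i = 8; +1 → 9 = j.
Latitude subsquare q = 16; +1 → 17 = r.

OG31jr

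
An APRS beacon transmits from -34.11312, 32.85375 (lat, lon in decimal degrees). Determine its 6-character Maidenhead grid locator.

KF65kv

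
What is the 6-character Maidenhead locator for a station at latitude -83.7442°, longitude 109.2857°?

Shift to the Maidenhead origin (180°W, 90°S): lon 289.2857, lat 6.2558.
Field: lon ⌊289.2857/20⌋ = 14 → O; lat ⌊6.2558/10⌋ = 0 → A.
Square: lon ⌊9.2857/2⌋ = 4; lat ⌊6.2558/1⌋ = 6.
Subsquare: lon ⌊1.2857/0.0833333⌋ = 15 → p; lat ⌊0.2558/0.0416667⌋ = 6 → g.

OA46pg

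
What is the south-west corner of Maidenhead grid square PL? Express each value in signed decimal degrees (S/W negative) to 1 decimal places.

20.0, 120.0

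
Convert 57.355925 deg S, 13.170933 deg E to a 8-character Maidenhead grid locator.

Add 180° to longitude and 90° to latitude: 193.17093, 32.64408.
Field: lon ⌊193.17093/20⌋ = 9 → J; lat ⌊32.64408/10⌋ = 3 → D.
Square: lon ⌊13.17093/2⌋ = 6; lat ⌊2.64408/1⌋ = 2.
Subsquare: lon ⌊1.17093/0.0833333⌋ = 14 → o; lat ⌊0.64408/0.0416667⌋ = 15 → p.
Extended square: lon ⌊0.00427/0.00833333⌋ = 0; lat ⌊0.01908/0.00416667⌋ = 4.

JD62op04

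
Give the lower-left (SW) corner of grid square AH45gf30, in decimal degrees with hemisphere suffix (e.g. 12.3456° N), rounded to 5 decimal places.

Field A=0, H=7: +0·20° lon, +7·10° lat → SW at lon -180°, lat -20°.
Square 4, 5: +4·2° lon, +5·1° lat → SW at lon -172°, lat -15°.
Subsquare g=6, f=5: +6·0.0833333° lon, +5·0.0416667° lat → SW at lon -171.5°, lat -14.7917°.
Extended square 3, 0: +3·0.00833333° lon, +0·0.00416667° lat → SW at lon -171.475°, lat -14.7917°.
latitude 14.79167° S, longitude 171.47500° W.

14.79167° S, 171.47500° W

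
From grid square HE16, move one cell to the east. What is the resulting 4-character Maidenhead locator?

Longitude square 1; +1 → 2.
The latitude characters are unchanged.

HE26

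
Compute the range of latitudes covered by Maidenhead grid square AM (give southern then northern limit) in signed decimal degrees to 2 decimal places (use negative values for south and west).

30.00, 40.00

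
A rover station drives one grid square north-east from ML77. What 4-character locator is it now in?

ML88

Longitude square 7; +1 → 8.
Latitude square 7; +1 → 8.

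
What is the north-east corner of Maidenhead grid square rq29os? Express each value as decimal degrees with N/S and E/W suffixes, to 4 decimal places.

Field R=17, Q=16: +17·20° lon, +16·10° lat → SW at lon 160°, lat 70°.
Square 2, 9: +2·2° lon, +9·1° lat → SW at lon 164°, lat 79°.
Subsquare o=14, s=18: +14·0.0833333° lon, +18·0.0416667° lat → SW at lon 165.167°, lat 79.75°.
Cell spans 0.0833333° lon × 0.0416667° lat. NE corner is SW corner plus one full cell.
latitude 79.7917° N, longitude 165.2500° E.

79.7917° N, 165.2500° E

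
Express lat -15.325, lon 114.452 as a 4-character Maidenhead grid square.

Shift to the Maidenhead origin (180°W, 90°S): lon 294.45, lat 74.67.
Field: 294.45/20 → 14 → O, 74.67/10 → 7 → H; chars OH.
Square: 14.45/2 → 7, 4.67/1 → 4; chars 74.

OH74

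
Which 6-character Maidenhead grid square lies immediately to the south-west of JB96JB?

JB96ia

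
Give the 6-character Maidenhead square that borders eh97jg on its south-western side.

EH97if

Longitude subsquare j = 9; −1 → 8 = i.
Latitude subsquare g = 6; −1 → 5 = f.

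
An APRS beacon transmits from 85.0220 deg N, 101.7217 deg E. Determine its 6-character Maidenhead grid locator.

OR05ua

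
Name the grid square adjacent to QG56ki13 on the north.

Latitude extended square 3; +1 → 4.
The longitude characters are unchanged.

QG56ki14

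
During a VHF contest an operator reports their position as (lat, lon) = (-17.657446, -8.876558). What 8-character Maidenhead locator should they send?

IH52ni42

Offset from 180°W / 90°S: lon 171.12344°, lat 72.34255°.
Field: 171.12344/20 → 8 → I, 72.34255/10 → 7 → H; chars IH.
Square: 11.12344/2 → 5, 2.34255/1 → 2; chars 52.
Subsquare: 1.12344/0.0833333 → 13 → n, 0.34255/0.0416667 → 8 → i; chars ni.
Extended square: 0.04011/0.00833333 → 4, 0.00922/0.00416667 → 2; chars 42.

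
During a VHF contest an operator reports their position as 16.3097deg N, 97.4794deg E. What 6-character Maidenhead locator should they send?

NK86rh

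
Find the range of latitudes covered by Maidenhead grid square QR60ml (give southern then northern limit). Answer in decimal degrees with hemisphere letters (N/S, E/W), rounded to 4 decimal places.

Field Q=16, R=17: +16·20° lon, +17·10° lat → SW at lon 140°, lat 80°.
Square 6, 0: +6·2° lon, +0·1° lat → SW at lon 152°, lat 80°.
Subsquare m=12, l=11: +12·0.0833333° lon, +11·0.0416667° lat → SW at lon 153°, lat 80.4583°.
Cell spans 0.0833333° lon × 0.0416667° lat.
south 80.4583° N, north 80.5000° N.

80.4583° N, 80.5000° N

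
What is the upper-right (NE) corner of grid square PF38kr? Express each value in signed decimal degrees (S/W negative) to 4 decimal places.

Field P=15, F=5: +15·20° lon, +5·10° lat → SW at lon 120°, lat -40°.
Square 3, 8: +3·2° lon, +8·1° lat → SW at lon 126°, lat -32°.
Subsquare k=10, r=17: +10·0.0833333° lon, +17·0.0416667° lat → SW at lon 126.833°, lat -31.2917°.
Cell spans 0.0833333° lon × 0.0416667° lat. NE corner is SW corner plus one full cell.
latitude -31.2500, longitude 126.9167.

-31.2500, 126.9167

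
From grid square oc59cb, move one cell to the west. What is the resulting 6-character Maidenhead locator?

OC59bb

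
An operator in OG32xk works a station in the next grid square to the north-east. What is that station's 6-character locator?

OG42al

Longitude subsquare x = 23; +1 → 24, wraps to 0 = a, carry into square.
Longitude square 3; +1 → 4.
Latitude subsquare k = 10; +1 → 11 = l.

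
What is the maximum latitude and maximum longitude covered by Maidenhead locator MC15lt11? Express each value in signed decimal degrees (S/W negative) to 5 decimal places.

Field M=12, C=2: +12·20° lon, +2·10° lat → SW at lon 60°, lat -70°.
Square 1, 5: +1·2° lon, +5·1° lat → SW at lon 62°, lat -65°.
Subsquare l=11, t=19: +11·0.0833333° lon, +19·0.0416667° lat → SW at lon 62.9167°, lat -64.2083°.
Extended square 1, 1: +1·0.00833333° lon, +1·0.00416667° lat → SW at lon 62.925°, lat -64.2042°.
Cell spans 0.00833333° lon × 0.00416667° lat. NE corner is SW corner plus one full cell.
latitude -64.20000, longitude 62.93333.

-64.20000, 62.93333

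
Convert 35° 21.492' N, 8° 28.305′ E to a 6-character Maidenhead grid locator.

JM45fi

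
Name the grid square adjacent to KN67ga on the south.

Latitude subsquare a = 0; −1 → -1, wraps to 23 = x, carry into square.
Latitude square 7; −1 → 6.
The longitude characters are unchanged.

KN66gx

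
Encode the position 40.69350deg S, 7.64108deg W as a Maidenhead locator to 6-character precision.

Offset from 180°W / 90°S: lon 172.3589°, lat 49.3065°.
Field: 172.3589/20 → 8 → I, 49.3065/10 → 4 → E; chars IE.
Square: 12.3589/2 → 6, 9.3065/1 → 9; chars 69.
Subsquare: 0.3589/0.0833333 → 4 → e, 0.3065/0.0416667 → 7 → h; chars eh.

IE69eh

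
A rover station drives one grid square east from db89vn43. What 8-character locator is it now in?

DB89vn53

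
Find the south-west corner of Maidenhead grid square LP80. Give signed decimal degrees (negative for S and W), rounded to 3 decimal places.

Field L=11, P=15: +11·20° lon, +15·10° lat → SW at lon 40°, lat 60°.
Square 8, 0: +8·2° lon, +0·1° lat → SW at lon 56°, lat 60°.
latitude 60.000, longitude 56.000.

60.000, 56.000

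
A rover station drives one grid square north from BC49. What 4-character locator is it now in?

Latitude square 9; +1 → 10, wraps to 0, carry into field.
Latitude field C = 2; +1 → 3 = D.
The longitude characters are unchanged.

BD40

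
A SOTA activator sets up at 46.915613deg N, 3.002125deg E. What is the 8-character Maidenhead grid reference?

Offset from 180°W / 90°S: lon 183.00213°, lat 136.91561°.
Field (20°×10°, letters A–R): lon ⌊183.00213/20⌋ = 9 → J; lat ⌊136.91561/10⌋ = 13 → N.
Square (2°×1°, digits 0–9): lon ⌊3.00213/2⌋ = 1; lat ⌊6.91561/1⌋ = 6.
Subsquare (5′×2.5′, letters a–x): lon ⌊1.00213/0.0833333⌋ = 12 → m; lat ⌊0.91561/0.0416667⌋ = 21 → v.
Extended square (30″×15″, digits 0–9): lon ⌊0.00213/0.00833333⌋ = 0; lat ⌊0.04061/0.00416667⌋ = 9.

JN16mv09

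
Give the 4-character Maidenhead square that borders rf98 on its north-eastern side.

Longitude square 9; +1 → 10, wraps to 0, carry into field.
Longitude field R = 17; +1 → 18, wraps to 0 = A, wrapping around the antimeridian.
Latitude square 8; +1 → 9.

AF09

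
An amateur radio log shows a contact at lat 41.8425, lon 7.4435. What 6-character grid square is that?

JN31ru

Add 180° to longitude and 90° to latitude: 187.4435, 131.8425.
Field: lon ⌊187.4435/20⌋ = 9 → J; lat ⌊131.8425/10⌋ = 13 → N.
Square: lon ⌊7.4435/2⌋ = 3; lat ⌊1.8425/1⌋ = 1.
Subsquare: lon ⌊1.4435/0.0833333⌋ = 17 → r; lat ⌊0.8425/0.0416667⌋ = 20 → u.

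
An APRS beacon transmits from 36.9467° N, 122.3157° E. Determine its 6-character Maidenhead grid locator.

PM16dw

Offset from 180°W / 90°S: lon 302.3157°, lat 126.9467°.
Field: 302.3157/20 → 15 → P, 126.9467/10 → 12 → M; chars PM.
Square: 2.3157/2 → 1, 6.9467/1 → 6; chars 16.
Subsquare: 0.3157/0.0833333 → 3 → d, 0.9467/0.0416667 → 22 → w; chars dw.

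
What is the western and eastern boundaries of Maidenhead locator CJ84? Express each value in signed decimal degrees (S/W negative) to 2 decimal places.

-124.00, -122.00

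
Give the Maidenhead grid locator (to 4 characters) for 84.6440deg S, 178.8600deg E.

RA95

Offset from 180°W / 90°S: lon 358.86°, lat 5.36°.
Field: 358.86/20 → 17 → R, 5.36/10 → 0 → A; chars RA.
Square: 18.86/2 → 9, 5.36/1 → 5; chars 95.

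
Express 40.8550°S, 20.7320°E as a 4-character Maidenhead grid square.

KE09

Offset from 180°W / 90°S: lon 200.73°, lat 49.15°.
Field (20°×10°, letters A–R): lon ⌊200.73/20⌋ = 10 → K; lat ⌊49.15/10⌋ = 4 → E.
Square (2°×1°, digits 0–9): lon ⌊0.73/2⌋ = 0; lat ⌊9.15/1⌋ = 9.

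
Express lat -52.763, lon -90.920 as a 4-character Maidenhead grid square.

Shift to the Maidenhead origin (180°W, 90°S): lon 89.08, lat 37.24.
Field: lon ⌊89.08/20⌋ = 4 → E; lat ⌊37.24/10⌋ = 3 → D.
Square: lon ⌊9.08/2⌋ = 4; lat ⌊7.24/1⌋ = 7.

ED47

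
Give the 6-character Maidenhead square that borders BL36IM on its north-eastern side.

BL36jn

Longitude subsquare i = 8; +1 → 9 = j.
Latitude subsquare m = 12; +1 → 13 = n.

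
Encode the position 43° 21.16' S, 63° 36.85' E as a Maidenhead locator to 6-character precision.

Add 180° to longitude and 90° to latitude: 243.6142, 46.6473.
Field: 243.6142/20 → 12 → M, 46.6473/10 → 4 → E; chars ME.
Square: 3.6142/2 → 1, 6.6473/1 → 6; chars 16.
Subsquare: 1.6142/0.0833333 → 19 → t, 0.6473/0.0416667 → 15 → p; chars tp.

ME16tp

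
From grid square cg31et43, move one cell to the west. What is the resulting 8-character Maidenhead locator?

CG31et33

Longitude extended square 4; −1 → 3.
The latitude characters are unchanged.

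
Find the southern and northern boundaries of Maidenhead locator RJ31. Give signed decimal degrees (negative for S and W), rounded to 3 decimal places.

Field R=17, J=9: +17·20° lon, +9·10° lat → SW at lon 160°, lat 0°.
Square 3, 1: +3·2° lon, +1·1° lat → SW at lon 166°, lat 1°.
Cell spans 2° lon × 1° lat.
south 1.000, north 2.000.

1.000, 2.000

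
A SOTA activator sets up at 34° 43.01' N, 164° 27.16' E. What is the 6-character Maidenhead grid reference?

Add 180° to longitude and 90° to latitude: 344.4527, 124.7168.
Field: 344.4527/20 → 17 → R, 124.7168/10 → 12 → M; chars RM.
Square: 4.4527/2 → 2, 4.7168/1 → 4; chars 24.
Subsquare: 0.4527/0.0833333 → 5 → f, 0.7168/0.0416667 → 17 → r; chars fr.

RM24fr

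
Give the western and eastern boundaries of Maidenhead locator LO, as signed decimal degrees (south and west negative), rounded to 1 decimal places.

Field L=11, O=14: +11·20° lon, +14·10° lat → SW at lon 40°, lat 50°.
Cell spans 20° lon × 10° lat.
west 40.0, east 60.0.

40.0, 60.0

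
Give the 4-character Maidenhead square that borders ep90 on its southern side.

EO99

Latitude square 0; −1 → -1, wraps to 9, carry into field.
Latitude field P = 15; −1 → 14 = O.
The longitude characters are unchanged.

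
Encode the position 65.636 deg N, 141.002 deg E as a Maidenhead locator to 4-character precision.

Offset from 180°W / 90°S: lon 321.00°, lat 155.64°.
Field: lon ⌊321.00/20⌋ = 16 → Q; lat ⌊155.64/10⌋ = 15 → P.
Square: lon ⌊1.00/2⌋ = 0; lat ⌊5.64/1⌋ = 5.

QP05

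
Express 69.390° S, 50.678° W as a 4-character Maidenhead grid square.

GC40

Shift to the Maidenhead origin (180°W, 90°S): lon 129.32, lat 20.61.
Field: 129.32/20 → 6 → G, 20.61/10 → 2 → C; chars GC.
Square: 9.32/2 → 4, 0.61/1 → 0; chars 40.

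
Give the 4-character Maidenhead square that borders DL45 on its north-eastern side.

DL56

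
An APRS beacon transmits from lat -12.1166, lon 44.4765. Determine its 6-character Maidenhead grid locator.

Add 180° to longitude and 90° to latitude: 224.4765, 77.8834.
Field (20°×10°, letters A–R): 224.4765/20 → 11 → L, 77.8834/10 → 7 → H; chars LH.
Square (2°×1°, digits 0–9): 4.4765/2 → 2, 7.8834/1 → 7; chars 27.
Subsquare (5′×2.5′, letters a–x): 0.4765/0.0833333 → 5 → f, 0.8834/0.0416667 → 21 → v; chars fv.

LH27fv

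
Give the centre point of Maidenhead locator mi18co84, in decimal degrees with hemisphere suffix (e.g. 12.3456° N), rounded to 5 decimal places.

Field M=12, I=8: +12·20° lon, +8·10° lat → SW at lon 60°, lat -10°.
Square 1, 8: +1·2° lon, +8·1° lat → SW at lon 62°, lat -2°.
Subsquare c=2, o=14: +2·0.0833333° lon, +14·0.0416667° lat → SW at lon 62.1667°, lat -1.41667°.
Extended square 8, 4: +8·0.00833333° lon, +4·0.00416667° lat → SW at lon 62.2333°, lat -1.4°.
Cell spans 0.00833333° lon × 0.00416667° lat. Centre is SW corner plus half of each.
latitude 1.39792° S, longitude 62.23750° E.

1.39792° S, 62.23750° E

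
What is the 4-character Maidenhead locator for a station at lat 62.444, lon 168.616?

RP42

Add 180° to longitude and 90° to latitude: 348.62, 152.44.
Field: 348.62/20 → 17 → R, 152.44/10 → 15 → P; chars RP.
Square: 8.62/2 → 4, 2.44/1 → 2; chars 42.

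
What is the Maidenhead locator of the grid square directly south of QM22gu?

Latitude subsquare u = 20; −1 → 19 = t.
The longitude characters are unchanged.

QM22gt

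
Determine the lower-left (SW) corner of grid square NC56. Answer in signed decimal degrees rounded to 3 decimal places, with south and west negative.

-64.000, 90.000

Field N=13, C=2: +13·20° lon, +2·10° lat → SW at lon 80°, lat -70°.
Square 5, 6: +5·2° lon, +6·1° lat → SW at lon 90°, lat -64°.
latitude -64.000, longitude 90.000.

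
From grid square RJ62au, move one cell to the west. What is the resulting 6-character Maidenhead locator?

Longitude subsquare a = 0; −1 → -1, wraps to 23 = x, carry into square.
Longitude square 6; −1 → 5.
The latitude characters are unchanged.

RJ52xu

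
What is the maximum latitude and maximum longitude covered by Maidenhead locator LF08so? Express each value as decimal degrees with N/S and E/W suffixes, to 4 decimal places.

31.3750° S, 41.5833° E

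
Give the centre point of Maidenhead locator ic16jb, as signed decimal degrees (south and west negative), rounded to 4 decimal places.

Field I=8, C=2: +8·20° lon, +2·10° lat → SW at lon -20°, lat -70°.
Square 1, 6: +1·2° lon, +6·1° lat → SW at lon -18°, lat -64°.
Subsquare j=9, b=1: +9·0.0833333° lon, +1·0.0416667° lat → SW at lon -17.25°, lat -63.9583°.
Cell spans 0.0833333° lon × 0.0416667° lat. Centre is SW corner plus half of each.
latitude -63.9375, longitude -17.2083.

-63.9375, -17.2083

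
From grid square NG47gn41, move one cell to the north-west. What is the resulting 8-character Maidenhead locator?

Longitude extended square 4; −1 → 3.
Latitude extended square 1; +1 → 2.

NG47gn32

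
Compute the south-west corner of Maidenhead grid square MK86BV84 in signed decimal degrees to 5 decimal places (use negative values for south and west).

16.89167, 76.15000

Field M=12, K=10: +12·20° lon, +10·10° lat → SW at lon 60°, lat 10°.
Square 8, 6: +8·2° lon, +6·1° lat → SW at lon 76°, lat 16°.
Subsquare b=1, v=21: +1·0.0833333° lon, +21·0.0416667° lat → SW at lon 76.0833°, lat 16.875°.
Extended square 8, 4: +8·0.00833333° lon, +4·0.00416667° lat → SW at lon 76.15°, lat 16.8917°.
latitude 16.89167, longitude 76.15000.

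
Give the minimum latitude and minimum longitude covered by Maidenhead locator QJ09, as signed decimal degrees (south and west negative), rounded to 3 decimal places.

Field Q=16, J=9: +16·20° lon, +9·10° lat → SW at lon 140°, lat 0°.
Square 0, 9: +0·2° lon, +9·1° lat → SW at lon 140°, lat 9°.
latitude 9.000, longitude 140.000.

9.000, 140.000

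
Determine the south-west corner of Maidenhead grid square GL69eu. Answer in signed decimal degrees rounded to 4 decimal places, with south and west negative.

Field G=6, L=11: +6·20° lon, +11·10° lat → SW at lon -60°, lat 20°.
Square 6, 9: +6·2° lon, +9·1° lat → SW at lon -48°, lat 29°.
Subsquare e=4, u=20: +4·0.0833333° lon, +20·0.0416667° lat → SW at lon -47.6667°, lat 29.8333°.
latitude 29.8333, longitude -47.6667.

29.8333, -47.6667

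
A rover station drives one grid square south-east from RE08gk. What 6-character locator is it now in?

RE08hj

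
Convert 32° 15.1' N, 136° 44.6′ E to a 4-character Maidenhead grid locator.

PM82

Add 180° to longitude and 90° to latitude: 316.74, 122.25.
Field (20°×10°, letters A–R): 316.74/20 → 15 → P, 122.25/10 → 12 → M; chars PM.
Square (2°×1°, digits 0–9): 16.74/2 → 8, 2.25/1 → 2; chars 82.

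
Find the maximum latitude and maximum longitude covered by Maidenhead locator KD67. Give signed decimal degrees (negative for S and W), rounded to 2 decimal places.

-52.00, 34.00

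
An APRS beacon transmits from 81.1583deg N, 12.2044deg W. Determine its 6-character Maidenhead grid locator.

Add 180° to longitude and 90° to latitude: 167.7956, 171.1583.
Field: lon ⌊167.7956/20⌋ = 8 → I; lat ⌊171.1583/10⌋ = 17 → R.
Square: lon ⌊7.7956/2⌋ = 3; lat ⌊1.1583/1⌋ = 1.
Subsquare: lon ⌊1.7956/0.0833333⌋ = 21 → v; lat ⌊0.1583/0.0416667⌋ = 3 → d.

IR31vd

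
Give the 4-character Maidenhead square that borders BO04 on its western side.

AO94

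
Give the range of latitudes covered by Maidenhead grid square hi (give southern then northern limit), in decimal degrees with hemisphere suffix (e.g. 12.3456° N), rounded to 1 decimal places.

10.0° S, 0.0° N

Field H=7, I=8: +7·20° lon, +8·10° lat → SW at lon -40°, lat -10°.
Cell spans 20° lon × 10° lat.
south 10.0° S, north 0.0° N.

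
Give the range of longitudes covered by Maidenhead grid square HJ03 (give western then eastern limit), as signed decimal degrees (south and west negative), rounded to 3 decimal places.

Field H=7, J=9: +7·20° lon, +9·10° lat → SW at lon -40°, lat 0°.
Square 0, 3: +0·2° lon, +3·1° lat → SW at lon -40°, lat 3°.
Cell spans 2° lon × 1° lat.
west -40.000, east -38.000.

-40.000, -38.000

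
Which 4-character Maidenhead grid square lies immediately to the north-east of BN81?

BN92

Longitude square 8; +1 → 9.
Latitude square 1; +1 → 2.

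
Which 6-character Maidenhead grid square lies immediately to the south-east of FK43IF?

Longitude subsquare i = 8; +1 → 9 = j.
Latitude subsquare f = 5; −1 → 4 = e.

FK43je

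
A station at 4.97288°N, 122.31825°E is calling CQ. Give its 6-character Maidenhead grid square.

PJ14dx

Shift to the Maidenhead origin (180°W, 90°S): lon 302.3183, lat 94.9729.
Field: 302.3183/20 → 15 → P, 94.9729/10 → 9 → J; chars PJ.
Square: 2.3183/2 → 1, 4.9729/1 → 4; chars 14.
Subsquare: 0.3183/0.0833333 → 3 → d, 0.9729/0.0416667 → 23 → x; chars dx.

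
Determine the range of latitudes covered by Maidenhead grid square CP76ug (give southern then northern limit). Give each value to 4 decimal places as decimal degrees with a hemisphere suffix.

66.2500° N, 66.2917° N

Field C=2, P=15: +2·20° lon, +15·10° lat → SW at lon -140°, lat 60°.
Square 7, 6: +7·2° lon, +6·1° lat → SW at lon -126°, lat 66°.
Subsquare u=20, g=6: +20·0.0833333° lon, +6·0.0416667° lat → SW at lon -124.333°, lat 66.25°.
Cell spans 0.0833333° lon × 0.0416667° lat.
south 66.2500° N, north 66.2917° N.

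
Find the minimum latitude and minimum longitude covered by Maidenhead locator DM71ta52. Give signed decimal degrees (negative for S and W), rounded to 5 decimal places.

31.00833, -104.37500

Field D=3, M=12: +3·20° lon, +12·10° lat → SW at lon -120°, lat 30°.
Square 7, 1: +7·2° lon, +1·1° lat → SW at lon -106°, lat 31°.
Subsquare t=19, a=0: +19·0.0833333° lon, +0·0.0416667° lat → SW at lon -104.417°, lat 31°.
Extended square 5, 2: +5·0.00833333° lon, +2·0.00416667° lat → SW at lon -104.375°, lat 31.0083°.
latitude 31.00833, longitude -104.37500.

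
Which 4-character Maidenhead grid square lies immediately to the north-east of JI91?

KI02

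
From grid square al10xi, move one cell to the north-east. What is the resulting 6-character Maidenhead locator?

AL20aj

Longitude subsquare x = 23; +1 → 24, wraps to 0 = a, carry into square.
Longitude square 1; +1 → 2.
Latitude subsquare i = 8; +1 → 9 = j.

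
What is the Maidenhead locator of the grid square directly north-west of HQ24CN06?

HQ24bn97

Longitude extended square 0; −1 → -1, wraps to 9, carry into subsquare.
Longitude subsquare c = 2; −1 → 1 = b.
Latitude extended square 6; +1 → 7.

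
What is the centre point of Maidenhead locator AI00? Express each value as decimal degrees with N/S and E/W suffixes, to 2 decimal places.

9.50° S, 179.00° W

Field A=0, I=8: +0·20° lon, +8·10° lat → SW at lon -180°, lat -10°.
Square 0, 0: +0·2° lon, +0·1° lat → SW at lon -180°, lat -10°.
Cell spans 2° lon × 1° lat. Centre is SW corner plus half of each.
latitude 9.50° S, longitude 179.00° W.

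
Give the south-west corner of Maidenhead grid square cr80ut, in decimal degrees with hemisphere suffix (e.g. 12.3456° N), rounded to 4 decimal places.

80.7917° N, 122.3333° W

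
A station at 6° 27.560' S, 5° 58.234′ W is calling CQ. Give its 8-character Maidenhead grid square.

II73am39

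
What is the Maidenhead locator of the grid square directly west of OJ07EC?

Longitude subsquare e = 4; −1 → 3 = d.
The latitude characters are unchanged.

OJ07dc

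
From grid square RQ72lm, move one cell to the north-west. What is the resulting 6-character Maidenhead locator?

RQ72kn

Longitude subsquare l = 11; −1 → 10 = k.
Latitude subsquare m = 12; +1 → 13 = n.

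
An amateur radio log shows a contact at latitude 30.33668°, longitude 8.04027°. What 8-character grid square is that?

JM40ai40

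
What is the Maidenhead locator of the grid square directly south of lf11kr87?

Latitude extended square 7; −1 → 6.
The longitude characters are unchanged.

LF11kr86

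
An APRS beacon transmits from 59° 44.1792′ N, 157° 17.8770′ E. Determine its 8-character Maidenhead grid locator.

QO89pr56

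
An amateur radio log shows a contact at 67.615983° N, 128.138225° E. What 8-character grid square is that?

Add 180° to longitude and 90° to latitude: 308.13823, 157.61598.
Field: lon ⌊308.13823/20⌋ = 15 → P; lat ⌊157.61598/10⌋ = 15 → P.
Square: lon ⌊8.13823/2⌋ = 4; lat ⌊7.61598/1⌋ = 7.
Subsquare: lon ⌊0.13823/0.0833333⌋ = 1 → b; lat ⌊0.61598/0.0416667⌋ = 14 → o.
Extended square: lon ⌊0.05489/0.00833333⌋ = 6; lat ⌊0.03265/0.00416667⌋ = 7.

PP47bo67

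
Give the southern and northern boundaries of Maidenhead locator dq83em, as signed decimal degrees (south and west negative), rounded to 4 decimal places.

73.5000, 73.5417

Field D=3, Q=16: +3·20° lon, +16·10° lat → SW at lon -120°, lat 70°.
Square 8, 3: +8·2° lon, +3·1° lat → SW at lon -104°, lat 73°.
Subsquare e=4, m=12: +4·0.0833333° lon, +12·0.0416667° lat → SW at lon -103.667°, lat 73.5°.
Cell spans 0.0833333° lon × 0.0416667° lat.
south 73.5000, north 73.5417.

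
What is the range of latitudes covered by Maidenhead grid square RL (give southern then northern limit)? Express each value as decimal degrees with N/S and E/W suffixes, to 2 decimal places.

Field R=17, L=11: +17·20° lon, +11·10° lat → SW at lon 160°, lat 20°.
Cell spans 20° lon × 10° lat.
south 20.00° N, north 30.00° N.

20.00° N, 30.00° N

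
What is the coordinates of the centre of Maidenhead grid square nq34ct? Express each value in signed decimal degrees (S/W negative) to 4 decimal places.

74.8125, 86.2083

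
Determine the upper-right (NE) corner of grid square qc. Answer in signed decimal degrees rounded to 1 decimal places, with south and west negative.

-60.0, 160.0

Field Q=16, C=2: +16·20° lon, +2·10° lat → SW at lon 140°, lat -70°.
Cell spans 20° lon × 10° lat. NE corner is SW corner plus one full cell.
latitude -60.0, longitude 160.0.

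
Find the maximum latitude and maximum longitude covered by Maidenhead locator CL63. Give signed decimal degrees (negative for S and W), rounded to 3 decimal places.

24.000, -126.000

Field C=2, L=11: +2·20° lon, +11·10° lat → SW at lon -140°, lat 20°.
Square 6, 3: +6·2° lon, +3·1° lat → SW at lon -128°, lat 23°.
Cell spans 2° lon × 1° lat. NE corner is SW corner plus one full cell.
latitude 24.000, longitude -126.000.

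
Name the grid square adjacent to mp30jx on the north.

Latitude subsquare x = 23; +1 → 24, wraps to 0 = a, carry into square.
Latitude square 0; +1 → 1.
The longitude characters are unchanged.

MP31ja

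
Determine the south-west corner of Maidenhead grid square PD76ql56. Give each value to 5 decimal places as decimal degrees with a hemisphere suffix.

Field P=15, D=3: +15·20° lon, +3·10° lat → SW at lon 120°, lat -60°.
Square 7, 6: +7·2° lon, +6·1° lat → SW at lon 134°, lat -54°.
Subsquare q=16, l=11: +16·0.0833333° lon, +11·0.0416667° lat → SW at lon 135.333°, lat -53.5417°.
Extended square 5, 6: +5·0.00833333° lon, +6·0.00416667° lat → SW at lon 135.375°, lat -53.5167°.
latitude 53.51667° S, longitude 135.37500° E.

53.51667° S, 135.37500° E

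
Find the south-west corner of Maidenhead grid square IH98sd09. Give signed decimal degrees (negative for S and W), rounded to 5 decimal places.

Field I=8, H=7: +8·20° lon, +7·10° lat → SW at lon -20°, lat -20°.
Square 9, 8: +9·2° lon, +8·1° lat → SW at lon -2°, lat -12°.
Subsquare s=18, d=3: +18·0.0833333° lon, +3·0.0416667° lat → SW at lon -0.5°, lat -11.875°.
Extended square 0, 9: +0·0.00833333° lon, +9·0.00416667° lat → SW at lon -0.5°, lat -11.8375°.
latitude -11.83750, longitude -0.50000.

-11.83750, -0.50000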